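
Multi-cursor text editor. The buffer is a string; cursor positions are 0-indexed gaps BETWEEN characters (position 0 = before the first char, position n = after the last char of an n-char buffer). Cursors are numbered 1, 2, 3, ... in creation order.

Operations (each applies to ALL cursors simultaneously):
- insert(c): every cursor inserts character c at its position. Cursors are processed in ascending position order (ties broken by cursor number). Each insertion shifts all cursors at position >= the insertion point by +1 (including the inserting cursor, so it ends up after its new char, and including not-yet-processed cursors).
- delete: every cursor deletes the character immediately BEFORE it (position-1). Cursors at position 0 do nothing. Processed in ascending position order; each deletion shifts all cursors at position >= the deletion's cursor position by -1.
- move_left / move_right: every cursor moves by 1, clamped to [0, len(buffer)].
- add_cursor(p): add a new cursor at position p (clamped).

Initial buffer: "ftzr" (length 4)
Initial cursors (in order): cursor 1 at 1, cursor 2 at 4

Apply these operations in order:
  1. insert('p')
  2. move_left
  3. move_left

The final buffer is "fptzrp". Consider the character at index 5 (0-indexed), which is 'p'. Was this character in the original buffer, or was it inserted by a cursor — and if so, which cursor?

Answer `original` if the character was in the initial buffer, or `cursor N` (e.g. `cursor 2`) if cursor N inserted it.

Answer: cursor 2

Derivation:
After op 1 (insert('p')): buffer="fptzrp" (len 6), cursors c1@2 c2@6, authorship .1...2
After op 2 (move_left): buffer="fptzrp" (len 6), cursors c1@1 c2@5, authorship .1...2
After op 3 (move_left): buffer="fptzrp" (len 6), cursors c1@0 c2@4, authorship .1...2
Authorship (.=original, N=cursor N): . 1 . . . 2
Index 5: author = 2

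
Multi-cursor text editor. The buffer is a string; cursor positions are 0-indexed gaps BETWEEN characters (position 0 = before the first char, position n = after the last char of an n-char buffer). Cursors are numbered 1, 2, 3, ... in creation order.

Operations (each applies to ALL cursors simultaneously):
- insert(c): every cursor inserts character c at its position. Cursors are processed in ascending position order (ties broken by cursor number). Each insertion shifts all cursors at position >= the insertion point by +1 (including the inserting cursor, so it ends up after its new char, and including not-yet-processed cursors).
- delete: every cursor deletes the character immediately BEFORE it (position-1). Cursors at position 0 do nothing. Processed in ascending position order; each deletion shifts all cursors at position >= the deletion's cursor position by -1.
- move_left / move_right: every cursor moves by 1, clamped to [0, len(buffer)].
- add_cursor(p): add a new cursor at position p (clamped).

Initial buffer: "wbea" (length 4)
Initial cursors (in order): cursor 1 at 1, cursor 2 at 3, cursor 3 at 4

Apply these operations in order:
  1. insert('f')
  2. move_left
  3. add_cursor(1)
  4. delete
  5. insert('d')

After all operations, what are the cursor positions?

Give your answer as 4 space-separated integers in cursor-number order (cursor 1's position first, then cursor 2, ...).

Answer: 2 5 7 2

Derivation:
After op 1 (insert('f')): buffer="wfbefaf" (len 7), cursors c1@2 c2@5 c3@7, authorship .1..2.3
After op 2 (move_left): buffer="wfbefaf" (len 7), cursors c1@1 c2@4 c3@6, authorship .1..2.3
After op 3 (add_cursor(1)): buffer="wfbefaf" (len 7), cursors c1@1 c4@1 c2@4 c3@6, authorship .1..2.3
After op 4 (delete): buffer="fbff" (len 4), cursors c1@0 c4@0 c2@2 c3@3, authorship 1.23
After op 5 (insert('d')): buffer="ddfbdfdf" (len 8), cursors c1@2 c4@2 c2@5 c3@7, authorship 141.2233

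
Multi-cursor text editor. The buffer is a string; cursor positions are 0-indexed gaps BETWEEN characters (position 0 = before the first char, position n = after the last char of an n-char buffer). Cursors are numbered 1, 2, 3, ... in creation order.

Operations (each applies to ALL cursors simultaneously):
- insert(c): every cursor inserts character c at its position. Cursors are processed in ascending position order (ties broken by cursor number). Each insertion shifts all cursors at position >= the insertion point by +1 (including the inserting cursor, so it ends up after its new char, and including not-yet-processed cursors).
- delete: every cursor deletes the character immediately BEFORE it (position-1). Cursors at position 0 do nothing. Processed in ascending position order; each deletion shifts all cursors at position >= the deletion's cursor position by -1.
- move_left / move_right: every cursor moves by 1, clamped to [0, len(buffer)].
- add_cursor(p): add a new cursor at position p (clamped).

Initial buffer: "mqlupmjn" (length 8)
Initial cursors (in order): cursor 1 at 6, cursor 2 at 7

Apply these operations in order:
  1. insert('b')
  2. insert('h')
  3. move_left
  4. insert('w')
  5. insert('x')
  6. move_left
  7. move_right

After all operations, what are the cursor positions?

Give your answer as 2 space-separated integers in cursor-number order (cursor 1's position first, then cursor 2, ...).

After op 1 (insert('b')): buffer="mqlupmbjbn" (len 10), cursors c1@7 c2@9, authorship ......1.2.
After op 2 (insert('h')): buffer="mqlupmbhjbhn" (len 12), cursors c1@8 c2@11, authorship ......11.22.
After op 3 (move_left): buffer="mqlupmbhjbhn" (len 12), cursors c1@7 c2@10, authorship ......11.22.
After op 4 (insert('w')): buffer="mqlupmbwhjbwhn" (len 14), cursors c1@8 c2@12, authorship ......111.222.
After op 5 (insert('x')): buffer="mqlupmbwxhjbwxhn" (len 16), cursors c1@9 c2@14, authorship ......1111.2222.
After op 6 (move_left): buffer="mqlupmbwxhjbwxhn" (len 16), cursors c1@8 c2@13, authorship ......1111.2222.
After op 7 (move_right): buffer="mqlupmbwxhjbwxhn" (len 16), cursors c1@9 c2@14, authorship ......1111.2222.

Answer: 9 14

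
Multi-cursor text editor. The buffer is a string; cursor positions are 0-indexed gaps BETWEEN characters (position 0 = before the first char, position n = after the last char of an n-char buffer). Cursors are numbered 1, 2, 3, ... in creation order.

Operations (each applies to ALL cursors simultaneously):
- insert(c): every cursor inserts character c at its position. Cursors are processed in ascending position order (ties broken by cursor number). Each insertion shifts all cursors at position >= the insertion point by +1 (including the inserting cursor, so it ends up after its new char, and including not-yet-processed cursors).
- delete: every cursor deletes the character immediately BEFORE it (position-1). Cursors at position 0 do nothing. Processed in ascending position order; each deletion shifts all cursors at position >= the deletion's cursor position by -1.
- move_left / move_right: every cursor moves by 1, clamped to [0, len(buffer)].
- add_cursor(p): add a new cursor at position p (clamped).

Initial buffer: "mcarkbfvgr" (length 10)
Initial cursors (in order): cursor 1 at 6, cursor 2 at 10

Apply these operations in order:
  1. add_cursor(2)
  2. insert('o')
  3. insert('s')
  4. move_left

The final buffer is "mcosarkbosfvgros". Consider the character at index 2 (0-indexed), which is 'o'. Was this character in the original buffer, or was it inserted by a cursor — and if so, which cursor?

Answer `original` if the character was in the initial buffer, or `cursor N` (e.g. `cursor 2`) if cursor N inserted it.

Answer: cursor 3

Derivation:
After op 1 (add_cursor(2)): buffer="mcarkbfvgr" (len 10), cursors c3@2 c1@6 c2@10, authorship ..........
After op 2 (insert('o')): buffer="mcoarkbofvgro" (len 13), cursors c3@3 c1@8 c2@13, authorship ..3....1....2
After op 3 (insert('s')): buffer="mcosarkbosfvgros" (len 16), cursors c3@4 c1@10 c2@16, authorship ..33....11....22
After op 4 (move_left): buffer="mcosarkbosfvgros" (len 16), cursors c3@3 c1@9 c2@15, authorship ..33....11....22
Authorship (.=original, N=cursor N): . . 3 3 . . . . 1 1 . . . . 2 2
Index 2: author = 3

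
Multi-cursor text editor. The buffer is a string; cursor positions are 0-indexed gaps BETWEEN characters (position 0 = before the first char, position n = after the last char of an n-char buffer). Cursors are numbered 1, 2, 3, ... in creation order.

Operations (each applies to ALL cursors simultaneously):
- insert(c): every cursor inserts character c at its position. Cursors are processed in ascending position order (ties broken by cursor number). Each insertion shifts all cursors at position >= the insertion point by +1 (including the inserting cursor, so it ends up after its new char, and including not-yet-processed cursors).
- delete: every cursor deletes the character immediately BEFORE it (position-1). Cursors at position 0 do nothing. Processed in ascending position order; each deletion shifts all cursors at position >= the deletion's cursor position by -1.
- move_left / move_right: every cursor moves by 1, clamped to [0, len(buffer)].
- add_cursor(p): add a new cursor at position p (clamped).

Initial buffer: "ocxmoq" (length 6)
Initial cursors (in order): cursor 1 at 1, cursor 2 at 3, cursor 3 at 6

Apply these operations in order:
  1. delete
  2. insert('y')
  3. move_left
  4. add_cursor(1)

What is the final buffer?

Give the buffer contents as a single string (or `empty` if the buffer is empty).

After op 1 (delete): buffer="cmo" (len 3), cursors c1@0 c2@1 c3@3, authorship ...
After op 2 (insert('y')): buffer="ycymoy" (len 6), cursors c1@1 c2@3 c3@6, authorship 1.2..3
After op 3 (move_left): buffer="ycymoy" (len 6), cursors c1@0 c2@2 c3@5, authorship 1.2..3
After op 4 (add_cursor(1)): buffer="ycymoy" (len 6), cursors c1@0 c4@1 c2@2 c3@5, authorship 1.2..3

Answer: ycymoy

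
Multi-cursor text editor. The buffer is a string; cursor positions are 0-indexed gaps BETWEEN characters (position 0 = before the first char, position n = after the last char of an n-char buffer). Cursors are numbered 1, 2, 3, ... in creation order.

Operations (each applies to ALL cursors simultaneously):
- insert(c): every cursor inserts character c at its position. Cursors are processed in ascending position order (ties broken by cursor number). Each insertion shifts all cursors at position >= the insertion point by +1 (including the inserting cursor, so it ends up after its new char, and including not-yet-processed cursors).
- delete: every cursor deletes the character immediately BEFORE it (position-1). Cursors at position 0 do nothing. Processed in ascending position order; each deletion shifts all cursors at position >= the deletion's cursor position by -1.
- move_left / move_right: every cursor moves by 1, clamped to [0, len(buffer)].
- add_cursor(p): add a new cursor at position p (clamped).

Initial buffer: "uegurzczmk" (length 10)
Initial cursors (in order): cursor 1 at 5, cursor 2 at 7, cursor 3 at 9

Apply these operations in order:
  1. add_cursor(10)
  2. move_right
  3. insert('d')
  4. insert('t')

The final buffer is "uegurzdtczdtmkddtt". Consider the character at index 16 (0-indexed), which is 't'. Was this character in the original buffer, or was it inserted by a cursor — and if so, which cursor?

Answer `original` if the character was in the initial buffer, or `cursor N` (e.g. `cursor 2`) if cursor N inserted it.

After op 1 (add_cursor(10)): buffer="uegurzczmk" (len 10), cursors c1@5 c2@7 c3@9 c4@10, authorship ..........
After op 2 (move_right): buffer="uegurzczmk" (len 10), cursors c1@6 c2@8 c3@10 c4@10, authorship ..........
After op 3 (insert('d')): buffer="uegurzdczdmkdd" (len 14), cursors c1@7 c2@10 c3@14 c4@14, authorship ......1..2..34
After op 4 (insert('t')): buffer="uegurzdtczdtmkddtt" (len 18), cursors c1@8 c2@12 c3@18 c4@18, authorship ......11..22..3434
Authorship (.=original, N=cursor N): . . . . . . 1 1 . . 2 2 . . 3 4 3 4
Index 16: author = 3

Answer: cursor 3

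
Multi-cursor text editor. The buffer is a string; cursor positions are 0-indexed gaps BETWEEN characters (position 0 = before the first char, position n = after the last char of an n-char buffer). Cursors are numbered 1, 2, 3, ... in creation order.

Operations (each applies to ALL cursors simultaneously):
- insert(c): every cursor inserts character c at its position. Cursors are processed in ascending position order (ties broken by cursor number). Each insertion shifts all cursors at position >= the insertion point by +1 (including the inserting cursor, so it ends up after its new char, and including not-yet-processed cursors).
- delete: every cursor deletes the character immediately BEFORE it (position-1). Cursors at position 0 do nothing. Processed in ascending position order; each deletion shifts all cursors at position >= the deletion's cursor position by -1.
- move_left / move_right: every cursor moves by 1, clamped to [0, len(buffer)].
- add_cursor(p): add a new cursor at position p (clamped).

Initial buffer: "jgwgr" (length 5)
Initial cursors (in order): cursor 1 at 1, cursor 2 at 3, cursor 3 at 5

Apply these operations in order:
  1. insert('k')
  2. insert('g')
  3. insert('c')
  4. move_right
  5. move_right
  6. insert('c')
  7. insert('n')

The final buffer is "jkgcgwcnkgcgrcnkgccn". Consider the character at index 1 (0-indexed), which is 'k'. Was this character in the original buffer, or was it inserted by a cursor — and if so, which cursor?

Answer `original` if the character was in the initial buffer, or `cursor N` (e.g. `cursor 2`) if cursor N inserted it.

After op 1 (insert('k')): buffer="jkgwkgrk" (len 8), cursors c1@2 c2@5 c3@8, authorship .1..2..3
After op 2 (insert('g')): buffer="jkggwkggrkg" (len 11), cursors c1@3 c2@7 c3@11, authorship .11..22..33
After op 3 (insert('c')): buffer="jkgcgwkgcgrkgc" (len 14), cursors c1@4 c2@9 c3@14, authorship .111..222..333
After op 4 (move_right): buffer="jkgcgwkgcgrkgc" (len 14), cursors c1@5 c2@10 c3@14, authorship .111..222..333
After op 5 (move_right): buffer="jkgcgwkgcgrkgc" (len 14), cursors c1@6 c2@11 c3@14, authorship .111..222..333
After op 6 (insert('c')): buffer="jkgcgwckgcgrckgcc" (len 17), cursors c1@7 c2@13 c3@17, authorship .111..1222..23333
After op 7 (insert('n')): buffer="jkgcgwcnkgcgrcnkgccn" (len 20), cursors c1@8 c2@15 c3@20, authorship .111..11222..2233333
Authorship (.=original, N=cursor N): . 1 1 1 . . 1 1 2 2 2 . . 2 2 3 3 3 3 3
Index 1: author = 1

Answer: cursor 1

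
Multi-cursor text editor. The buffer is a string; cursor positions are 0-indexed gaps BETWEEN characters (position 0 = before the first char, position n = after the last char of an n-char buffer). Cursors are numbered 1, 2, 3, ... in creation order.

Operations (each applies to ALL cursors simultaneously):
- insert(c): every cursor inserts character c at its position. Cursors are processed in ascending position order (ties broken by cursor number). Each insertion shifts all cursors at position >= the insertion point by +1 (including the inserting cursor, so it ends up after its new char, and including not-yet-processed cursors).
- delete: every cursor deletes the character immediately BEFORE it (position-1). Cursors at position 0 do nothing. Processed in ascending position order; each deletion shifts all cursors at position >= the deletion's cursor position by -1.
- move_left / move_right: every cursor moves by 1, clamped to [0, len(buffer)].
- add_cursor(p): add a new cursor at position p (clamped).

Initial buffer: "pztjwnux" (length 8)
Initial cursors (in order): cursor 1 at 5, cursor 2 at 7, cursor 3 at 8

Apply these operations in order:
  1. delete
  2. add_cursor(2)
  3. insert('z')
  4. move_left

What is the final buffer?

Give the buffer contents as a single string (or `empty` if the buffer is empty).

After op 1 (delete): buffer="pztjn" (len 5), cursors c1@4 c2@5 c3@5, authorship .....
After op 2 (add_cursor(2)): buffer="pztjn" (len 5), cursors c4@2 c1@4 c2@5 c3@5, authorship .....
After op 3 (insert('z')): buffer="pzztjznzz" (len 9), cursors c4@3 c1@6 c2@9 c3@9, authorship ..4..1.23
After op 4 (move_left): buffer="pzztjznzz" (len 9), cursors c4@2 c1@5 c2@8 c3@8, authorship ..4..1.23

Answer: pzztjznzz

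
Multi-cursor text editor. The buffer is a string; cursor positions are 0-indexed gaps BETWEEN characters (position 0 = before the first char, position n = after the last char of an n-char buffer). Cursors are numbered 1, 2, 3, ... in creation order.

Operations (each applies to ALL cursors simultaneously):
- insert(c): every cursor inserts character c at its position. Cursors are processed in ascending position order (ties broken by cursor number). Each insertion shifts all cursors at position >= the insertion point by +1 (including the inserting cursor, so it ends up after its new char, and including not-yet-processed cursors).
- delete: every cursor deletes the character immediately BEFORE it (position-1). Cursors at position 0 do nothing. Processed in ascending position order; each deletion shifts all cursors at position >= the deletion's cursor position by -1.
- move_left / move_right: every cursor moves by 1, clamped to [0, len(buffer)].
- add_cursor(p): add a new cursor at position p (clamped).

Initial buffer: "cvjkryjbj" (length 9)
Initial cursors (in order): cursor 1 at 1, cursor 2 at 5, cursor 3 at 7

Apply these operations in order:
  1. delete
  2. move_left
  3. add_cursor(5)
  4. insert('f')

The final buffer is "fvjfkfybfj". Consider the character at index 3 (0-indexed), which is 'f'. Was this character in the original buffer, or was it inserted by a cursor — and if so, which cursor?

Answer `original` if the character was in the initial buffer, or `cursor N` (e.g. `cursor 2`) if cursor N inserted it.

Answer: cursor 2

Derivation:
After op 1 (delete): buffer="vjkybj" (len 6), cursors c1@0 c2@3 c3@4, authorship ......
After op 2 (move_left): buffer="vjkybj" (len 6), cursors c1@0 c2@2 c3@3, authorship ......
After op 3 (add_cursor(5)): buffer="vjkybj" (len 6), cursors c1@0 c2@2 c3@3 c4@5, authorship ......
After op 4 (insert('f')): buffer="fvjfkfybfj" (len 10), cursors c1@1 c2@4 c3@6 c4@9, authorship 1..2.3..4.
Authorship (.=original, N=cursor N): 1 . . 2 . 3 . . 4 .
Index 3: author = 2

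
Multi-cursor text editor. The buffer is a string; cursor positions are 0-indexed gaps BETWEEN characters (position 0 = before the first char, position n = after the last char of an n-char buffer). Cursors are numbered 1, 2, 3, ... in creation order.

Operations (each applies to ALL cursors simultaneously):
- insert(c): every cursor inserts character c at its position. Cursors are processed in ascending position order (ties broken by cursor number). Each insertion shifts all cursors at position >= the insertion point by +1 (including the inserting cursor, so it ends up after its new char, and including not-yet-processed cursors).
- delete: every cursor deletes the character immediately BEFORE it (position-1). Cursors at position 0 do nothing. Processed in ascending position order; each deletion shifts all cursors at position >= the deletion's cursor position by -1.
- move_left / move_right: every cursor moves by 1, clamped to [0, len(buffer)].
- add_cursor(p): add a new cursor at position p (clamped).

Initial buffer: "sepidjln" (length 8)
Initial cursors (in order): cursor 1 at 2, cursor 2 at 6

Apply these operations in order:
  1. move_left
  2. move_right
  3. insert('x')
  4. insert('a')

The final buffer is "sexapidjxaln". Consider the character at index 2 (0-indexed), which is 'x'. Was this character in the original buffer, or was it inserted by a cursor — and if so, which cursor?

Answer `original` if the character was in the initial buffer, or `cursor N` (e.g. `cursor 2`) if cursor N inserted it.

Answer: cursor 1

Derivation:
After op 1 (move_left): buffer="sepidjln" (len 8), cursors c1@1 c2@5, authorship ........
After op 2 (move_right): buffer="sepidjln" (len 8), cursors c1@2 c2@6, authorship ........
After op 3 (insert('x')): buffer="sexpidjxln" (len 10), cursors c1@3 c2@8, authorship ..1....2..
After op 4 (insert('a')): buffer="sexapidjxaln" (len 12), cursors c1@4 c2@10, authorship ..11....22..
Authorship (.=original, N=cursor N): . . 1 1 . . . . 2 2 . .
Index 2: author = 1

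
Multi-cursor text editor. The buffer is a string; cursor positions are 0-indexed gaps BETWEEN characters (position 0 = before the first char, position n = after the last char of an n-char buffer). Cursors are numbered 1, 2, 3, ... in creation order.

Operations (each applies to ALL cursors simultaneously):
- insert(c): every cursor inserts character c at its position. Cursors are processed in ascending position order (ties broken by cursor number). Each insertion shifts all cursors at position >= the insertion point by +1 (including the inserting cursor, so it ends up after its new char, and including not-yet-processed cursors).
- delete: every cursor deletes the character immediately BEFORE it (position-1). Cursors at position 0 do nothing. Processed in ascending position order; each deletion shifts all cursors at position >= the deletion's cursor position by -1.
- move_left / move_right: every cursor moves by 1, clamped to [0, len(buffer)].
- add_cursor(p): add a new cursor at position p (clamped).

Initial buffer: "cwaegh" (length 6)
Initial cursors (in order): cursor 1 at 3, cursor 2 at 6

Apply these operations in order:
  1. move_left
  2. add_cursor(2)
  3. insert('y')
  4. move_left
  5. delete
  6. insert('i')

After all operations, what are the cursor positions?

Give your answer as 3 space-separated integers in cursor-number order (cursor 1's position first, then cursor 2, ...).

Answer: 3 7 3

Derivation:
After op 1 (move_left): buffer="cwaegh" (len 6), cursors c1@2 c2@5, authorship ......
After op 2 (add_cursor(2)): buffer="cwaegh" (len 6), cursors c1@2 c3@2 c2@5, authorship ......
After op 3 (insert('y')): buffer="cwyyaegyh" (len 9), cursors c1@4 c3@4 c2@8, authorship ..13...2.
After op 4 (move_left): buffer="cwyyaegyh" (len 9), cursors c1@3 c3@3 c2@7, authorship ..13...2.
After op 5 (delete): buffer="cyaeyh" (len 6), cursors c1@1 c3@1 c2@4, authorship .3..2.
After op 6 (insert('i')): buffer="ciiyaeiyh" (len 9), cursors c1@3 c3@3 c2@7, authorship .133..22.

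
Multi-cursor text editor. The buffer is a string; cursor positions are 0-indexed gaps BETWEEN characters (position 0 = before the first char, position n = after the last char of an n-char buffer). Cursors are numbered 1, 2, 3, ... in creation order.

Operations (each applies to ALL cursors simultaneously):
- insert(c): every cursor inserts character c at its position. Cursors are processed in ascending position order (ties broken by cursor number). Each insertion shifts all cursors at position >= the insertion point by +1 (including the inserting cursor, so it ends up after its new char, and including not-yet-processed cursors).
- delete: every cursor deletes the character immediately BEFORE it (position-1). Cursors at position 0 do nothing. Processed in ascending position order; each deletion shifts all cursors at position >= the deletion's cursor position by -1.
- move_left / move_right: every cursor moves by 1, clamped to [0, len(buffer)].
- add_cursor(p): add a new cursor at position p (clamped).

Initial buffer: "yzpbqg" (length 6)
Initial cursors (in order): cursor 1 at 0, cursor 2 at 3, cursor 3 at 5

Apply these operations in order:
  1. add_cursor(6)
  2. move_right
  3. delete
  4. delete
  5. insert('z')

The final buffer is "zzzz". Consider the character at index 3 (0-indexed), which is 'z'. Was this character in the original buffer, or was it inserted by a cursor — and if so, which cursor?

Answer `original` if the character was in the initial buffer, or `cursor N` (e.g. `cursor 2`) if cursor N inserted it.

After op 1 (add_cursor(6)): buffer="yzpbqg" (len 6), cursors c1@0 c2@3 c3@5 c4@6, authorship ......
After op 2 (move_right): buffer="yzpbqg" (len 6), cursors c1@1 c2@4 c3@6 c4@6, authorship ......
After op 3 (delete): buffer="zp" (len 2), cursors c1@0 c2@2 c3@2 c4@2, authorship ..
After op 4 (delete): buffer="" (len 0), cursors c1@0 c2@0 c3@0 c4@0, authorship 
After op 5 (insert('z')): buffer="zzzz" (len 4), cursors c1@4 c2@4 c3@4 c4@4, authorship 1234
Authorship (.=original, N=cursor N): 1 2 3 4
Index 3: author = 4

Answer: cursor 4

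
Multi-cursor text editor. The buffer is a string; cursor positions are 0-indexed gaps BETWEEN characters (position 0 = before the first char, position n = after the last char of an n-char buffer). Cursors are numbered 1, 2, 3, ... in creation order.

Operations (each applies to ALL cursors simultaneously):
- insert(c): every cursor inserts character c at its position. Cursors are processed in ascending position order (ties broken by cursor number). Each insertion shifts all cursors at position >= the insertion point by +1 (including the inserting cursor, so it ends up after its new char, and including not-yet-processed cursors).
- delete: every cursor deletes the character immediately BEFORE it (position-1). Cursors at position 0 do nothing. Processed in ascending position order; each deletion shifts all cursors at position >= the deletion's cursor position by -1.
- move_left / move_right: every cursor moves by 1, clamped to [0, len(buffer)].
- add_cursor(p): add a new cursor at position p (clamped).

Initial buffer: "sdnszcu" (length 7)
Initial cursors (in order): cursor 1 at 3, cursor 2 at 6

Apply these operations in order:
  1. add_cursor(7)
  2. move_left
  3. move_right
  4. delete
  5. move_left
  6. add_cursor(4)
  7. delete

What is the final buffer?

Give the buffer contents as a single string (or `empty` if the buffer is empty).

Answer: empty

Derivation:
After op 1 (add_cursor(7)): buffer="sdnszcu" (len 7), cursors c1@3 c2@6 c3@7, authorship .......
After op 2 (move_left): buffer="sdnszcu" (len 7), cursors c1@2 c2@5 c3@6, authorship .......
After op 3 (move_right): buffer="sdnszcu" (len 7), cursors c1@3 c2@6 c3@7, authorship .......
After op 4 (delete): buffer="sdsz" (len 4), cursors c1@2 c2@4 c3@4, authorship ....
After op 5 (move_left): buffer="sdsz" (len 4), cursors c1@1 c2@3 c3@3, authorship ....
After op 6 (add_cursor(4)): buffer="sdsz" (len 4), cursors c1@1 c2@3 c3@3 c4@4, authorship ....
After op 7 (delete): buffer="" (len 0), cursors c1@0 c2@0 c3@0 c4@0, authorship 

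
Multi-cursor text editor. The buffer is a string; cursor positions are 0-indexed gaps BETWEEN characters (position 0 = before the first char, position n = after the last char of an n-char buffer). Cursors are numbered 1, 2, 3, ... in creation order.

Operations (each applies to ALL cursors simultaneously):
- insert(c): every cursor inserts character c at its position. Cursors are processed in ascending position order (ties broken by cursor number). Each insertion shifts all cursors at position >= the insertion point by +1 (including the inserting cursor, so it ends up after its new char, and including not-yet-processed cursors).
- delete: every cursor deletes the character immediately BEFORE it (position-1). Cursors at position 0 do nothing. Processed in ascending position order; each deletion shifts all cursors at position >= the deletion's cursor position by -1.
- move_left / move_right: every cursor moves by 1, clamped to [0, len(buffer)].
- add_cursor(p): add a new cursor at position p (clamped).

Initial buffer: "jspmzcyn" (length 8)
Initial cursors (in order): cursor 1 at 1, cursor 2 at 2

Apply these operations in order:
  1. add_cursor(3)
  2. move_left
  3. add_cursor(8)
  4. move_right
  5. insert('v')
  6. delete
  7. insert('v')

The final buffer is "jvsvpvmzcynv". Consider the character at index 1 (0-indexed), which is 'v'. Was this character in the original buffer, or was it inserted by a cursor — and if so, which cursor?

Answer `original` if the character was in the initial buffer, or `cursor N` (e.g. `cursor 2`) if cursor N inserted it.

Answer: cursor 1

Derivation:
After op 1 (add_cursor(3)): buffer="jspmzcyn" (len 8), cursors c1@1 c2@2 c3@3, authorship ........
After op 2 (move_left): buffer="jspmzcyn" (len 8), cursors c1@0 c2@1 c3@2, authorship ........
After op 3 (add_cursor(8)): buffer="jspmzcyn" (len 8), cursors c1@0 c2@1 c3@2 c4@8, authorship ........
After op 4 (move_right): buffer="jspmzcyn" (len 8), cursors c1@1 c2@2 c3@3 c4@8, authorship ........
After op 5 (insert('v')): buffer="jvsvpvmzcynv" (len 12), cursors c1@2 c2@4 c3@6 c4@12, authorship .1.2.3.....4
After op 6 (delete): buffer="jspmzcyn" (len 8), cursors c1@1 c2@2 c3@3 c4@8, authorship ........
After op 7 (insert('v')): buffer="jvsvpvmzcynv" (len 12), cursors c1@2 c2@4 c3@6 c4@12, authorship .1.2.3.....4
Authorship (.=original, N=cursor N): . 1 . 2 . 3 . . . . . 4
Index 1: author = 1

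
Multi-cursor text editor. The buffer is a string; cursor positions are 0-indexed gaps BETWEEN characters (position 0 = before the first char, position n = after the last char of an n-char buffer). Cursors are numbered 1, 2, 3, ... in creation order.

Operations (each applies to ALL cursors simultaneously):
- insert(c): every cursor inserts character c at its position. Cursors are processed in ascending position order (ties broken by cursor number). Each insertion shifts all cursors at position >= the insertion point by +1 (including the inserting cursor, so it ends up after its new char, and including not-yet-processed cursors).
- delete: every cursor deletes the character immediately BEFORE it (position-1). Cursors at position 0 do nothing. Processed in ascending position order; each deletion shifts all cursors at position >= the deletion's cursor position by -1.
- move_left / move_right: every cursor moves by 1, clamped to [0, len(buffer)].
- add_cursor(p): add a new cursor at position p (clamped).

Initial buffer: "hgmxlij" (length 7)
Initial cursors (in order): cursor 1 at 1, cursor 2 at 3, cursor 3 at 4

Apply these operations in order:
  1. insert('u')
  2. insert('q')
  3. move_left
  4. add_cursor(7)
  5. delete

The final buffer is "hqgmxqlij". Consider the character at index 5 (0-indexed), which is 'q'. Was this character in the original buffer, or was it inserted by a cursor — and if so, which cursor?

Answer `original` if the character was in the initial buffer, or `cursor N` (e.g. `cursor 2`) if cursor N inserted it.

After op 1 (insert('u')): buffer="hugmuxulij" (len 10), cursors c1@2 c2@5 c3@7, authorship .1..2.3...
After op 2 (insert('q')): buffer="huqgmuqxuqlij" (len 13), cursors c1@3 c2@7 c3@10, authorship .11..22.33...
After op 3 (move_left): buffer="huqgmuqxuqlij" (len 13), cursors c1@2 c2@6 c3@9, authorship .11..22.33...
After op 4 (add_cursor(7)): buffer="huqgmuqxuqlij" (len 13), cursors c1@2 c2@6 c4@7 c3@9, authorship .11..22.33...
After op 5 (delete): buffer="hqgmxqlij" (len 9), cursors c1@1 c2@4 c4@4 c3@5, authorship .1...3...
Authorship (.=original, N=cursor N): . 1 . . . 3 . . .
Index 5: author = 3

Answer: cursor 3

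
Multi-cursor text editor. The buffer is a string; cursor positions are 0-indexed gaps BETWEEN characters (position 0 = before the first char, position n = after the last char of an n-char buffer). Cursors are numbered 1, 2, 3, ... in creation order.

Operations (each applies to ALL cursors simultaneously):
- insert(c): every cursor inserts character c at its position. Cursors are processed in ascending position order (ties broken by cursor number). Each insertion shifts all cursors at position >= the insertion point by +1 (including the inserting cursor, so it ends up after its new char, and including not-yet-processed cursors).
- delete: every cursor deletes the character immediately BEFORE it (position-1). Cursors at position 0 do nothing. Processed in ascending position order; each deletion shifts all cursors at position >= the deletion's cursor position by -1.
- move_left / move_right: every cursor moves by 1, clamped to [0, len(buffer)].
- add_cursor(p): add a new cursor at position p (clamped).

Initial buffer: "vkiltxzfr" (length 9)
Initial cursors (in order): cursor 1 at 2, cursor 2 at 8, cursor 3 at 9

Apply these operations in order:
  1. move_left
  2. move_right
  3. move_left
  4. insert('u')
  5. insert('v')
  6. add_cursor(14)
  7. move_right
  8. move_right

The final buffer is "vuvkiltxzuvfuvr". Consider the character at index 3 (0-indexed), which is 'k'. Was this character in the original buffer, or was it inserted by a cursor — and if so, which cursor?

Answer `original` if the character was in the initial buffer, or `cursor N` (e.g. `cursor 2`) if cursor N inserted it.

Answer: original

Derivation:
After op 1 (move_left): buffer="vkiltxzfr" (len 9), cursors c1@1 c2@7 c3@8, authorship .........
After op 2 (move_right): buffer="vkiltxzfr" (len 9), cursors c1@2 c2@8 c3@9, authorship .........
After op 3 (move_left): buffer="vkiltxzfr" (len 9), cursors c1@1 c2@7 c3@8, authorship .........
After op 4 (insert('u')): buffer="vukiltxzufur" (len 12), cursors c1@2 c2@9 c3@11, authorship .1......2.3.
After op 5 (insert('v')): buffer="vuvkiltxzuvfuvr" (len 15), cursors c1@3 c2@11 c3@14, authorship .11......22.33.
After op 6 (add_cursor(14)): buffer="vuvkiltxzuvfuvr" (len 15), cursors c1@3 c2@11 c3@14 c4@14, authorship .11......22.33.
After op 7 (move_right): buffer="vuvkiltxzuvfuvr" (len 15), cursors c1@4 c2@12 c3@15 c4@15, authorship .11......22.33.
After op 8 (move_right): buffer="vuvkiltxzuvfuvr" (len 15), cursors c1@5 c2@13 c3@15 c4@15, authorship .11......22.33.
Authorship (.=original, N=cursor N): . 1 1 . . . . . . 2 2 . 3 3 .
Index 3: author = original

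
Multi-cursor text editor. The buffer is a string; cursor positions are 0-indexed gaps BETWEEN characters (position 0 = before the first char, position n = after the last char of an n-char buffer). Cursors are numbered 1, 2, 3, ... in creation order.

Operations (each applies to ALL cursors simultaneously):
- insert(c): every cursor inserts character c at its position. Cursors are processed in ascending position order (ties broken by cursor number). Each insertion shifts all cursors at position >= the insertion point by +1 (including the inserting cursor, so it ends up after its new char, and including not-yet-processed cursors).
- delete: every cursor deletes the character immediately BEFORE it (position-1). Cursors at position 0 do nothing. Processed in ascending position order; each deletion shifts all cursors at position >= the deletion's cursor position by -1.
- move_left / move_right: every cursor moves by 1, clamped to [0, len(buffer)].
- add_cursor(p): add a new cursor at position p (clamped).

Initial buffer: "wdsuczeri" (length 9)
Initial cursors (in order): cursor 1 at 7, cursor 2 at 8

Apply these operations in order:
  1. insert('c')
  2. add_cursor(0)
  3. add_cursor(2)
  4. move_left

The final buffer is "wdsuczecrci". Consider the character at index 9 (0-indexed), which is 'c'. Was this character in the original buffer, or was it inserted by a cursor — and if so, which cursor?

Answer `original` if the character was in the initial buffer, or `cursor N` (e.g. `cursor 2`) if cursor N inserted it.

After op 1 (insert('c')): buffer="wdsuczecrci" (len 11), cursors c1@8 c2@10, authorship .......1.2.
After op 2 (add_cursor(0)): buffer="wdsuczecrci" (len 11), cursors c3@0 c1@8 c2@10, authorship .......1.2.
After op 3 (add_cursor(2)): buffer="wdsuczecrci" (len 11), cursors c3@0 c4@2 c1@8 c2@10, authorship .......1.2.
After op 4 (move_left): buffer="wdsuczecrci" (len 11), cursors c3@0 c4@1 c1@7 c2@9, authorship .......1.2.
Authorship (.=original, N=cursor N): . . . . . . . 1 . 2 .
Index 9: author = 2

Answer: cursor 2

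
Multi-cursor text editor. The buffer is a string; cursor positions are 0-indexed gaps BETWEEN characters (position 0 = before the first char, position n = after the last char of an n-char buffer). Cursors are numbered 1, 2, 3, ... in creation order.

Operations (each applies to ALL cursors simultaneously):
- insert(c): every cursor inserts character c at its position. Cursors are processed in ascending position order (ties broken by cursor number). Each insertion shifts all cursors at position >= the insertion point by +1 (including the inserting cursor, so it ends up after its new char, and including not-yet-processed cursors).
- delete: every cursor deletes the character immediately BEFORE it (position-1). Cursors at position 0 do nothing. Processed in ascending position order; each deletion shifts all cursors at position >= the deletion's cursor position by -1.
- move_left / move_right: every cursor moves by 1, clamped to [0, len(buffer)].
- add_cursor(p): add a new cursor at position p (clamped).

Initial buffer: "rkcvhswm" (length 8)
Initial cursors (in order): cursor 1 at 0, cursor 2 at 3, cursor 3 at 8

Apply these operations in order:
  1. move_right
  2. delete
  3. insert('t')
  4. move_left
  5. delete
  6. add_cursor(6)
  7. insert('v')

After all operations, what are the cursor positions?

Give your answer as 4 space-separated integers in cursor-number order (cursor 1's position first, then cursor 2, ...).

Answer: 1 4 8 10

Derivation:
After op 1 (move_right): buffer="rkcvhswm" (len 8), cursors c1@1 c2@4 c3@8, authorship ........
After op 2 (delete): buffer="kchsw" (len 5), cursors c1@0 c2@2 c3@5, authorship .....
After op 3 (insert('t')): buffer="tkcthswt" (len 8), cursors c1@1 c2@4 c3@8, authorship 1..2...3
After op 4 (move_left): buffer="tkcthswt" (len 8), cursors c1@0 c2@3 c3@7, authorship 1..2...3
After op 5 (delete): buffer="tkthst" (len 6), cursors c1@0 c2@2 c3@5, authorship 1.2..3
After op 6 (add_cursor(6)): buffer="tkthst" (len 6), cursors c1@0 c2@2 c3@5 c4@6, authorship 1.2..3
After op 7 (insert('v')): buffer="vtkvthsvtv" (len 10), cursors c1@1 c2@4 c3@8 c4@10, authorship 11.22..334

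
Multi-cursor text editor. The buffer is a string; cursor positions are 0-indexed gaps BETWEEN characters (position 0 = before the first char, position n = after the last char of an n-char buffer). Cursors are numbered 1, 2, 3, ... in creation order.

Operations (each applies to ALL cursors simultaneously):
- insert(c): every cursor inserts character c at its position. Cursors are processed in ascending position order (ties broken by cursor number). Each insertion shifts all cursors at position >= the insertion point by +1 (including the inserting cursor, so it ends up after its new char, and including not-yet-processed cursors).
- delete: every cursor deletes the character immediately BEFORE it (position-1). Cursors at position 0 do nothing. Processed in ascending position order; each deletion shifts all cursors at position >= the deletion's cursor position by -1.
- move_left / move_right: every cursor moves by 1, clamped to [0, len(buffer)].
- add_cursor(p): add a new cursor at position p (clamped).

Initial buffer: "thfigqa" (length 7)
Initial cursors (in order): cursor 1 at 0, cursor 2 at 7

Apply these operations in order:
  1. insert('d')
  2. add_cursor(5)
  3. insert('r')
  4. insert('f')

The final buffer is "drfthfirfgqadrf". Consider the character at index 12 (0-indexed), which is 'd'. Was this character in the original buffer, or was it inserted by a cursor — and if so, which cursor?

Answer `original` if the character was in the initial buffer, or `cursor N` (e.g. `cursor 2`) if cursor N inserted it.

After op 1 (insert('d')): buffer="dthfigqad" (len 9), cursors c1@1 c2@9, authorship 1.......2
After op 2 (add_cursor(5)): buffer="dthfigqad" (len 9), cursors c1@1 c3@5 c2@9, authorship 1.......2
After op 3 (insert('r')): buffer="drthfirgqadr" (len 12), cursors c1@2 c3@7 c2@12, authorship 11....3...22
After op 4 (insert('f')): buffer="drfthfirfgqadrf" (len 15), cursors c1@3 c3@9 c2@15, authorship 111....33...222
Authorship (.=original, N=cursor N): 1 1 1 . . . . 3 3 . . . 2 2 2
Index 12: author = 2

Answer: cursor 2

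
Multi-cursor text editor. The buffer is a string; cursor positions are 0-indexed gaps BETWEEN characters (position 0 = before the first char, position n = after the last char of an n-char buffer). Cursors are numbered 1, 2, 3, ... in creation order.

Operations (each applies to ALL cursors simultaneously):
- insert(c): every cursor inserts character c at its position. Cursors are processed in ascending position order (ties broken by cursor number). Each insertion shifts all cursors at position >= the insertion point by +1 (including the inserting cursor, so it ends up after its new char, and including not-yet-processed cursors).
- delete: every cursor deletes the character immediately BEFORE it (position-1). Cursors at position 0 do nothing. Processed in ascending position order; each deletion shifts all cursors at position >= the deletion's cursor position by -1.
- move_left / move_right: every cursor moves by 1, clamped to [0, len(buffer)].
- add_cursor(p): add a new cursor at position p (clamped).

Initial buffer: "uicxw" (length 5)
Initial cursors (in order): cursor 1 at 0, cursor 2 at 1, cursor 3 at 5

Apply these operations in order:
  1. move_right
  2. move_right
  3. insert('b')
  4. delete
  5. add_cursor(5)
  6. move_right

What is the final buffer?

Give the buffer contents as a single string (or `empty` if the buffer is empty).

After op 1 (move_right): buffer="uicxw" (len 5), cursors c1@1 c2@2 c3@5, authorship .....
After op 2 (move_right): buffer="uicxw" (len 5), cursors c1@2 c2@3 c3@5, authorship .....
After op 3 (insert('b')): buffer="uibcbxwb" (len 8), cursors c1@3 c2@5 c3@8, authorship ..1.2..3
After op 4 (delete): buffer="uicxw" (len 5), cursors c1@2 c2@3 c3@5, authorship .....
After op 5 (add_cursor(5)): buffer="uicxw" (len 5), cursors c1@2 c2@3 c3@5 c4@5, authorship .....
After op 6 (move_right): buffer="uicxw" (len 5), cursors c1@3 c2@4 c3@5 c4@5, authorship .....

Answer: uicxw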